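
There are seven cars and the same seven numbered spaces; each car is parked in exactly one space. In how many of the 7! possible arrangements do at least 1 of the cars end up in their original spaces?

3186

# with exactly i fixed is C(7,i)·!(7-i); sum over i=1..7:
  i=1: C(7,1)·!6 = 7·265 = 1855
  i=2: C(7,2)·!5 = 21·44 = 924
  i=3: C(7,3)·!4 = 35·9 = 315
  i=4: C(7,4)·!3 = 35·2 = 70
  i=5: C(7,5)·!2 = 21·1 = 21
  i=6: C(7,6)·!1 = 7·0 = 0
  i=7: C(7,7)·!0 = 1·1 = 1
Total = 3186.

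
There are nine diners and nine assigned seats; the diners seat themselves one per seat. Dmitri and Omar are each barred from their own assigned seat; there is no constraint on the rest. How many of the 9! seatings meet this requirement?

Inclusion-exclusion on the 2 forbidden self-matches:
Σ_{j=0}^{2} (-1)^j C(2,j)(9-j)!
= C(2,0)·9! - C(2,1)·8! + C(2,2)·7!
= 362880 - 80640 + 5040
= 287280

287280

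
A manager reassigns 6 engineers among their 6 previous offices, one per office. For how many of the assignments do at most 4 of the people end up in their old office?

719

# with exactly i fixed is C(6,i)·!(6-i); sum over i=0..4:
  i=0: C(6,0)·!6 = 1·265 = 265
  i=1: C(6,1)·!5 = 6·44 = 264
  i=2: C(6,2)·!4 = 15·9 = 135
  i=3: C(6,3)·!3 = 20·2 = 40
  i=4: C(6,4)·!2 = 15·1 = 15
Total = 719.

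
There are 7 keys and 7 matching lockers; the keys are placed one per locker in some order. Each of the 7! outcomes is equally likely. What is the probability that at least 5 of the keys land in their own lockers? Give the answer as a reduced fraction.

11/2520

Favorable outcomes: Σ_{i≥5} C(7,i)·!(7-i) = 21·1 + 7·0 + 1·1 = 22.
Total outcomes: 7! = 5040.
Probability = 22/5040 = 11/2520.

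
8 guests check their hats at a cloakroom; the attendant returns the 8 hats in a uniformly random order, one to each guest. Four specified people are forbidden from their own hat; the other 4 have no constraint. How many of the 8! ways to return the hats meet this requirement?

24024

Inclusion-exclusion on the 4 forbidden self-matches:
Σ_{j=0}^{4} (-1)^j C(4,j)(8-j)!
= C(4,0)·8! - C(4,1)·7! + C(4,2)·6! - C(4,3)·5! + C(4,4)·4!
= 40320 - 20160 + 4320 - 480 + 24
= 24024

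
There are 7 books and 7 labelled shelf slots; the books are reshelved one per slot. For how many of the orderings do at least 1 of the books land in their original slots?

3186

# with exactly i fixed is C(7,i)·!(7-i); sum over i=1..7:
  i=1: C(7,1)·!6 = 7·265 = 1855
  i=2: C(7,2)·!5 = 21·44 = 924
  i=3: C(7,3)·!4 = 35·9 = 315
  i=4: C(7,4)·!3 = 35·2 = 70
  i=5: C(7,5)·!2 = 21·1 = 21
  i=6: C(7,6)·!1 = 7·0 = 0
  i=7: C(7,7)·!0 = 1·1 = 1
Total = 3186.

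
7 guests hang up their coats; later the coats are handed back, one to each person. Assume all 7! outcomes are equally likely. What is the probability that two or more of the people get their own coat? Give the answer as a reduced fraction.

Favorable outcomes: Σ_{i≥2} C(7,i)·!(7-i) = 21·44 + 35·9 + 35·2 + 21·1 + 7·0 + 1·1 = 1331.
Total outcomes: 7! = 5040.
Probability = 1331/5040 = 1331/5040.

1331/5040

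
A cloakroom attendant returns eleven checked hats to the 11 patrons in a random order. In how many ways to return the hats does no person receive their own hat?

By inclusion-exclusion, !11 = Σ (-1)^k · 11!/k! for k=0..11
= 11! - 11!/1! + 11!/2! - 11!/3! + 11!/4! - 11!/5! + 11!/6! - 11!/7! + 11!/8! - 11!/9! + 11!/10! - 11!/11!
= 39916800 - 39916800 + 19958400 - 6652800 + 1663200 - 332640 + 55440 - 7920 + 990 - 110 + 11 - 1
= 14684570

14684570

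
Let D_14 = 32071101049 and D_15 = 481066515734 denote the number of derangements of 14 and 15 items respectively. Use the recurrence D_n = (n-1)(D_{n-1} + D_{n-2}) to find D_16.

7697064251745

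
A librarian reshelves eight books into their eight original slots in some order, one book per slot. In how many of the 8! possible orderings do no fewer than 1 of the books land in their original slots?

25487

# with exactly i fixed is C(8,i)·!(8-i); sum over i=1..8:
  i=1: C(8,1)·!7 = 8·1854 = 14832
  i=2: C(8,2)·!6 = 28·265 = 7420
  i=3: C(8,3)·!5 = 56·44 = 2464
  i=4: C(8,4)·!4 = 70·9 = 630
  i=5: C(8,5)·!3 = 56·2 = 112
  i=6: C(8,6)·!2 = 28·1 = 28
  i=7: C(8,7)·!1 = 8·0 = 0
  i=8: C(8,8)·!0 = 1·1 = 1
Total = 25487.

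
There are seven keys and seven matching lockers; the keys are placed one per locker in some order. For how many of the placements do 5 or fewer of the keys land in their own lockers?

Sum C(7,i)·!(7-i) for i = 0..5:
  i=0: C(7,0)·!7 = 1·1854 = 1854
  i=1: C(7,1)·!6 = 7·265 = 1855
  i=2: C(7,2)·!5 = 21·44 = 924
  i=3: C(7,3)·!4 = 35·9 = 315
  i=4: C(7,4)·!3 = 35·2 = 70
  i=5: C(7,5)·!2 = 21·1 = 21
Total = 5039.

5039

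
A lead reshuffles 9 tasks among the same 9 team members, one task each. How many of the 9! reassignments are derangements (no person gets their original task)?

By inclusion-exclusion, !9 = Σ (-1)^k · 9!/k! for k=0..9
= 9! - 9!/1! + 9!/2! - 9!/3! + 9!/4! - 9!/5! + 9!/6! - 9!/7! + 9!/8! - 9!/9!
= 362880 - 362880 + 181440 - 60480 + 15120 - 3024 + 504 - 72 + 9 - 1
= 133496

133496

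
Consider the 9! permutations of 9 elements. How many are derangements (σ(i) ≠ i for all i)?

Use !n = (n-1)(!(n-1) + !(n-2)).
!9 = 8·(14833 + 1854) = 8·16687 = 133496

133496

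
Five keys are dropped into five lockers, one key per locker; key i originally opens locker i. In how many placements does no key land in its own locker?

!5 is the nearest integer to 5!/e.
5! = 120, and 120/e ≈ 44.15, so !5 = 44.

44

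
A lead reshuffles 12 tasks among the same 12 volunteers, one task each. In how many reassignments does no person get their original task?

!12 is the nearest integer to 12!/e.
12! = 479001600, and 479001600/e ≈ 176214840.93, so !12 = 176214841.

176214841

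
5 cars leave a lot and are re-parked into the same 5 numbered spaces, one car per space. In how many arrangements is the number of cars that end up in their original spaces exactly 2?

20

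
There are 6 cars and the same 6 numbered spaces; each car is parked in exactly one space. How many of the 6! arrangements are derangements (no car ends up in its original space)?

265

!6 is the nearest integer to 6!/e.
6! = 720, and 720/e ≈ 264.87, so !6 = 265.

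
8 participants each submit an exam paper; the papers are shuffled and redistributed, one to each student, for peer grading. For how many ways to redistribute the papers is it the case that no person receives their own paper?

The subfactorial !8 = [8!/e] (nearest integer).
8! = 40320, and 40320/e ≈ 14832.90, so !8 = 14833.

14833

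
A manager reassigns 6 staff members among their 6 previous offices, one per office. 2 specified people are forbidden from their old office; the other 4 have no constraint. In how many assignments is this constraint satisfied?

504

Let A_j be the event that the j-th constrained one is fixed. By inclusion-exclusion over the 2 events:
Σ_{j=0}^{2} (-1)^j C(2,j)(6-j)!
= C(2,0)·6! - C(2,1)·5! + C(2,2)·4!
= 720 - 240 + 24
= 504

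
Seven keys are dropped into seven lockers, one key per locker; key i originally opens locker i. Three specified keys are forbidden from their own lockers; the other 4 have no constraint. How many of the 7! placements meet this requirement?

Inclusion-exclusion on the 3 forbidden self-matches:
Σ_{j=0}^{3} (-1)^j C(3,j)(7-j)!
= C(3,0)·7! - C(3,1)·6! + C(3,2)·5! - C(3,3)·4!
= 5040 - 2160 + 360 - 24
= 3216

3216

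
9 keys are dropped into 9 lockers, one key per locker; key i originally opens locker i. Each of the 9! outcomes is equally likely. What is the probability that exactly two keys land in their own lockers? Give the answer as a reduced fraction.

Favorable outcomes: C(9,2)·!7 = 36·1854 = 66744.
Total outcomes: 9! = 362880.
Probability = 66744/362880 = 103/560.

103/560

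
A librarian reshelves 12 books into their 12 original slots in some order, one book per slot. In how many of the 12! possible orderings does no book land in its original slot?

By inclusion-exclusion, !12 = Σ (-1)^k · 12!/k! for k=0..12
= 12! - 12!/1! + 12!/2! - 12!/3! + 12!/4! - 12!/5! + 12!/6! - 12!/7! + 12!/8! - 12!/9! + 12!/10! - 12!/11! + 12!/12!
= 479001600 - 479001600 + 239500800 - 79833600 + 19958400 - 3991680 + 665280 - 95040 + 11880 - 1320 + 132 - 12 + 1
= 176214841

176214841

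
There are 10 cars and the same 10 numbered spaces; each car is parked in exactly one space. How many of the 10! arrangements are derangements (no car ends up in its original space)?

!10 is the nearest integer to 10!/e.
10! = 3628800, and 3628800/e ≈ 1334960.92, so !10 = 1334961.

1334961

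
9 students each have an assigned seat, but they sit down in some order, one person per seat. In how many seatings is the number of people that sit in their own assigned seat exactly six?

168

Pick the 6 fixed positions: C(9,6) = 84 ways.
The other 3 form a derangement: !3 = 2.
Total: 84 × 2 = 168.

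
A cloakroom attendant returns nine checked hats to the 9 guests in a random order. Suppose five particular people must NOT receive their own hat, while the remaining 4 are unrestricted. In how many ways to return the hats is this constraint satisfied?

205056

Inclusion-exclusion on the 5 forbidden self-matches:
Σ_{j=0}^{5} (-1)^j C(5,j)(9-j)!
= C(5,0)·9! - C(5,1)·8! + C(5,2)·7! - C(5,3)·6! + C(5,4)·5! - C(5,5)·4!
= 362880 - 201600 + 50400 - 7200 + 600 - 24
= 205056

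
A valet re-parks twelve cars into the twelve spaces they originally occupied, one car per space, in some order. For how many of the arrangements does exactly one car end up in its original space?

176214840

Pick the single fixed position: C(12,1) = 12 ways.
The remaining 11 must be deranged: !11 = 14684570.
Total: 12 × 14684570 = 176214840.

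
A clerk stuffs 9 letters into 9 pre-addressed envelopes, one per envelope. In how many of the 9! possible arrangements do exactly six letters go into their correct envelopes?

168

Pick the 6 fixed positions: C(9,6) = 84 ways.
The other 3 form a derangement: !3 = 2.
Total: 84 × 2 = 168.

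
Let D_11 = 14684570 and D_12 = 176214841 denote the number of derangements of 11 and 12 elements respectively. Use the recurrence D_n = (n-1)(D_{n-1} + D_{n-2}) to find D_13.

2290792932

D_13 = (13-1)·(D_12 + D_11) = 12·(176214841 + 14684570) = 12·190899411 = 2290792932.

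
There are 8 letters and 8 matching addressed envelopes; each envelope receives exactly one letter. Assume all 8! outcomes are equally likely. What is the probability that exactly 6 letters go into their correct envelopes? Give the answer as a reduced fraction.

1/1440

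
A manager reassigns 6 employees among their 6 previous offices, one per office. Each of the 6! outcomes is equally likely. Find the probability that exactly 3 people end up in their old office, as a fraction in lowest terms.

Favorable outcomes: C(6,3)·!3 = 20·2 = 40.
Total outcomes: 6! = 720.
Probability = 40/720 = 1/18.

1/18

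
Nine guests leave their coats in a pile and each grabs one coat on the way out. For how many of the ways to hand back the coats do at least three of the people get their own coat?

29143

# with exactly i fixed is C(9,i)·!(9-i); sum over i=3..9:
  i=3: C(9,3)·!6 = 84·265 = 22260
  i=4: C(9,4)·!5 = 126·44 = 5544
  i=5: C(9,5)·!4 = 126·9 = 1134
  i=6: C(9,6)·!3 = 84·2 = 168
  i=7: C(9,7)·!2 = 36·1 = 36
  i=8: C(9,8)·!1 = 9·0 = 0
  i=9: C(9,9)·!0 = 1·1 = 1
Total = 29143.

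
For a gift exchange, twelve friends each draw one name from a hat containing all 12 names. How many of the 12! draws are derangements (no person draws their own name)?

By inclusion-exclusion, !12 = Σ (-1)^k · 12!/k! for k=0..12
= 12! - 12!/1! + 12!/2! - 12!/3! + 12!/4! - 12!/5! + 12!/6! - 12!/7! + 12!/8! - 12!/9! + 12!/10! - 12!/11! + 12!/12!
= 479001600 - 479001600 + 239500800 - 79833600 + 19958400 - 3991680 + 665280 - 95040 + 11880 - 1320 + 132 - 12 + 1
= 176214841

176214841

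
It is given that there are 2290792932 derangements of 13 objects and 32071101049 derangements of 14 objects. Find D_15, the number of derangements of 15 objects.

481066515734

D_15 = (15-1)·(D_14 + D_13) = 14·(32071101049 + 2290792932) = 14·34361893981 = 481066515734.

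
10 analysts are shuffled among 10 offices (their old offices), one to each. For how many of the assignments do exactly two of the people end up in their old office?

Pick the 2 fixed positions: C(10,2) = 45 ways.
The remaining 8 must be deranged: !8 = 14833.
Total: 45 × 14833 = 667485.

667485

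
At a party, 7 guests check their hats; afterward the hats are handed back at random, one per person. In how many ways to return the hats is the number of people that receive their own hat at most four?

Sum C(7,i)·!(7-i) for i = 0..4:
  i=0: C(7,0)·!7 = 1·1854 = 1854
  i=1: C(7,1)·!6 = 7·265 = 1855
  i=2: C(7,2)·!5 = 21·44 = 924
  i=3: C(7,3)·!4 = 35·9 = 315
  i=4: C(7,4)·!3 = 35·2 = 70
Total = 5018.

5018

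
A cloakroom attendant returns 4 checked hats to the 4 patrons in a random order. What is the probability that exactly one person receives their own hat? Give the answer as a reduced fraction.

Favorable outcomes: C(4,1)·!3 = 4·2 = 8.
Total outcomes: 4! = 24.
Probability = 8/24 = 1/3.

1/3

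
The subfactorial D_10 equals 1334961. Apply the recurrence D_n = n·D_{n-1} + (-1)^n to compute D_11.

D_11 = 11·1334961 - 1 = 14684570.

14684570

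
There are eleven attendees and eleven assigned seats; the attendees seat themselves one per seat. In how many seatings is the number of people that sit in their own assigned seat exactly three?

Pick the 3 fixed positions: C(11,3) = 165 ways.
The remaining 8 must be deranged: !8 = 14833.
Total: 165 × 14833 = 2447445.

2447445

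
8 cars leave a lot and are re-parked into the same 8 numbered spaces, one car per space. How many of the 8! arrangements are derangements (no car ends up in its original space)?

14833

The subfactorial !8 = [8!/e] (nearest integer).
8! = 40320, and 40320/e ≈ 14832.90, so !8 = 14833.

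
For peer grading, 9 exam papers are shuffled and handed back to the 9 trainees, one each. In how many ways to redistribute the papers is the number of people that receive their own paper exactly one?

Pick the single fixed position: C(9,1) = 9 ways.
The remaining 8 must be deranged: !8 = 14833.
Total: 9 × 14833 = 133497.

133497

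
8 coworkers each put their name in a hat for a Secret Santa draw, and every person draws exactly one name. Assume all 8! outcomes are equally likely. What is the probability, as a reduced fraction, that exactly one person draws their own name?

Favorable outcomes: C(8,1)·!7 = 8·1854 = 14832.
Total outcomes: 8! = 40320.
Probability = 14832/40320 = 103/280.

103/280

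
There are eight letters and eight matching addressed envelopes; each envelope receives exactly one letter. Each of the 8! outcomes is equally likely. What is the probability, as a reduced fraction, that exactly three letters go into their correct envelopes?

11/180

Favorable outcomes: C(8,3)·!5 = 56·44 = 2464.
Total outcomes: 8! = 40320.
Probability = 2464/40320 = 11/180.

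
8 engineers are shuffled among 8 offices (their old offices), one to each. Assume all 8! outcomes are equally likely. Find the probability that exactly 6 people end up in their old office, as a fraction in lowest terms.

Favorable outcomes: C(8,6)·!2 = 28·1 = 28.
Total outcomes: 8! = 40320.
Probability = 28/40320 = 1/1440.

1/1440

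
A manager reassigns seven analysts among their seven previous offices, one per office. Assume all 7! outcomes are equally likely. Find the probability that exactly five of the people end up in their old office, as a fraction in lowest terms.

1/240

Favorable outcomes: C(7,5)·!2 = 21·1 = 21.
Total outcomes: 7! = 5040.
Probability = 21/5040 = 1/240.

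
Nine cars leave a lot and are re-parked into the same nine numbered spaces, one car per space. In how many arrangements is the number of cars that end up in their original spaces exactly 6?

Pick the 6 fixed positions: C(9,6) = 84 ways.
The remaining 3 must be deranged: !3 = 2.
Total: 84 × 2 = 168.

168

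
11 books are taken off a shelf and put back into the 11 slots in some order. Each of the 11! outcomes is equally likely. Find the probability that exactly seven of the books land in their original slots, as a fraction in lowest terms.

1/13440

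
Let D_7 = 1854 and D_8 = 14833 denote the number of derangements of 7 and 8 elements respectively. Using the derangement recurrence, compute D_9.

D_9 = (9-1)·(D_8 + D_7) = 8·(14833 + 1854) = 8·16687 = 133496.

133496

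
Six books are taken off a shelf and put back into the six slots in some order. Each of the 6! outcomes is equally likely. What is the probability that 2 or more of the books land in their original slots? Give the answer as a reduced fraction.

Favorable outcomes: Σ_{i≥2} C(6,i)·!(6-i) = 15·9 + 20·2 + 15·1 + 6·0 + 1·1 = 191.
Total outcomes: 6! = 720.
Probability = 191/720 = 191/720.

191/720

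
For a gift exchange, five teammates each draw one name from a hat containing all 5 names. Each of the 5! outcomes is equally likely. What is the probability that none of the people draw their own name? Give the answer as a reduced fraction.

11/30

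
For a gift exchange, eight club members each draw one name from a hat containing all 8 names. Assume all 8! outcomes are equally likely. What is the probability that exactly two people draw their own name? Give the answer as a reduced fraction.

53/288

Favorable outcomes: C(8,2)·!6 = 28·265 = 7420.
Total outcomes: 8! = 40320.
Probability = 7420/40320 = 53/288.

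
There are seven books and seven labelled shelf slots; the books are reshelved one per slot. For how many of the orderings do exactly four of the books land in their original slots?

Pick the 4 fixed positions: C(7,4) = 35 ways.
The other 3 form a derangement: !3 = 2.
Total: 35 × 2 = 70.

70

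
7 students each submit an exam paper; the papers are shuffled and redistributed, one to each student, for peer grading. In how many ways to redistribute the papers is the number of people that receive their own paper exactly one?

1855

Pick the single fixed position: C(7,1) = 7 ways.
The remaining 6 must be deranged: !6 = 265.
Total: 7 × 265 = 1855.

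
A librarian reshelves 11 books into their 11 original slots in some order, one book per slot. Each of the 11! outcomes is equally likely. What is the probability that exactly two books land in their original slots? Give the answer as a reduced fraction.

16687/90720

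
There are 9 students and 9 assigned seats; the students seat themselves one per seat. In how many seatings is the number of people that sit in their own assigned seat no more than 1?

# with exactly i fixed is C(9,i)·!(9-i); sum over i=0..1:
  i=0: C(9,0)·!9 = 1·133496 = 133496
  i=1: C(9,1)·!8 = 9·14833 = 133497
Total = 266993.

266993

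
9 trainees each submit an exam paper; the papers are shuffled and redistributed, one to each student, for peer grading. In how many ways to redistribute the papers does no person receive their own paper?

!9 = 9! · Σ_{k=0}^{9} (-1)^k/k!
= 9! - 9!/1! + 9!/2! - 9!/3! + 9!/4! - 9!/5! + 9!/6! - 9!/7! + 9!/8! - 9!/9!
= 362880 - 362880 + 181440 - 60480 + 15120 - 3024 + 504 - 72 + 9 - 1
= 133496

133496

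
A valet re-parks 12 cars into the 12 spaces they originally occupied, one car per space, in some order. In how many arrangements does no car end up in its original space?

176214841

The number of derangements of 12 is !12 = Σ_{k=0}^{12} (-1)^k·12!/k!
= 12! - 12!/1! + 12!/2! - 12!/3! + 12!/4! - 12!/5! + 12!/6! - 12!/7! + 12!/8! - 12!/9! + 12!/10! - 12!/11! + 12!/12!
= 479001600 - 479001600 + 239500800 - 79833600 + 19958400 - 3991680 + 665280 - 95040 + 11880 - 1320 + 132 - 12 + 1
= 176214841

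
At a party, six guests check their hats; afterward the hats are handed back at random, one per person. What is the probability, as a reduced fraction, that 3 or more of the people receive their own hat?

7/90

Favorable outcomes: Σ_{i≥3} C(6,i)·!(6-i) = 20·2 + 15·1 + 6·0 + 1·1 = 56.
Total outcomes: 6! = 720.
Probability = 56/720 = 7/90.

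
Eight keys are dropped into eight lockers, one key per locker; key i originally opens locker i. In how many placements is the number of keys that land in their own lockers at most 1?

Sum C(8,i)·!(8-i) for i = 0..1:
  i=0: C(8,0)·!8 = 1·14833 = 14833
  i=1: C(8,1)·!7 = 8·1854 = 14832
Total = 29665.

29665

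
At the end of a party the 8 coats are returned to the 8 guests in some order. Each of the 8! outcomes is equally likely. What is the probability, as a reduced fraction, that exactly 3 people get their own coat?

Favorable outcomes: C(8,3)·!5 = 56·44 = 2464.
Total outcomes: 8! = 40320.
Probability = 2464/40320 = 11/180.

11/180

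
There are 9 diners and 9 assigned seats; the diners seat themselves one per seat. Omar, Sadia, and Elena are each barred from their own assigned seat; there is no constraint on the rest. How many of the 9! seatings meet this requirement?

256320

Inclusion-exclusion on the 3 forbidden self-matches:
Σ_{j=0}^{3} (-1)^j C(3,j)(9-j)!
= C(3,0)·9! - C(3,1)·8! + C(3,2)·7! - C(3,3)·6!
= 362880 - 120960 + 15120 - 720
= 256320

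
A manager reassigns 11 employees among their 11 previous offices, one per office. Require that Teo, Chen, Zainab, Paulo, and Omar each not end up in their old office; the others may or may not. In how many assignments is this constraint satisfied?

25022880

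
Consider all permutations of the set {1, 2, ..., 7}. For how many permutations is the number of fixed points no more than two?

# with exactly i fixed is C(7,i)·!(7-i); sum over i=0..2:
  i=0: C(7,0)·!7 = 1·1854 = 1854
  i=1: C(7,1)·!6 = 7·265 = 1855
  i=2: C(7,2)·!5 = 21·44 = 924
Total = 4633.

4633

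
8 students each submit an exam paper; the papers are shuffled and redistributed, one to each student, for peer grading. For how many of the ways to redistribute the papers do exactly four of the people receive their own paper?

630

Pick the 4 fixed positions: C(8,4) = 70 ways.
The other 4 form a derangement: !4 = 9.
Total: 70 × 9 = 630.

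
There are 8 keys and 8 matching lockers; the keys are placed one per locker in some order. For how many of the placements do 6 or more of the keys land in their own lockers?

29

# with exactly i fixed is C(8,i)·!(8-i); sum over i=6..8:
  i=6: C(8,6)·!2 = 28·1 = 28
  i=7: C(8,7)·!1 = 8·0 = 0
  i=8: C(8,8)·!0 = 1·1 = 1
Total = 29.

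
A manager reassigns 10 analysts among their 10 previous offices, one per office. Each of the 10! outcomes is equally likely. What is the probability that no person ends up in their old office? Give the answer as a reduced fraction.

16481/44800

Favorable outcomes: !10 = 1334961.
Total outcomes: 10! = 3628800.
Probability = 1334961/3628800 = 16481/44800.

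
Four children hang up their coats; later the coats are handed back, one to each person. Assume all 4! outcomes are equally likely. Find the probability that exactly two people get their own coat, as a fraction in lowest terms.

Favorable outcomes: C(4,2)·!2 = 6·1 = 6.
Total outcomes: 4! = 24.
Probability = 6/24 = 1/4.

1/4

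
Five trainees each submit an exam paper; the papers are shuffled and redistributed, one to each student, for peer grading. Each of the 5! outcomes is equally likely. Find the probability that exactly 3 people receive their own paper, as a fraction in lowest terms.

Favorable outcomes: C(5,3)·!2 = 10·1 = 10.
Total outcomes: 5! = 120.
Probability = 10/120 = 1/12.

1/12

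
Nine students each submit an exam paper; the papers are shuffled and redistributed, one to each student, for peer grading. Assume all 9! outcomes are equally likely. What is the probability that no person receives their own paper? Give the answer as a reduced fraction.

16687/45360

Favorable outcomes: !9 = 133496.
Total outcomes: 9! = 362880.
Probability = 133496/362880 = 16687/45360.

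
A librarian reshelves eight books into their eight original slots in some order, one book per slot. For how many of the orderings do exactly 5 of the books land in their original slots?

Pick the 5 fixed positions: C(8,5) = 56 ways.
The other 3 form a derangement: !3 = 2.
Total: 56 × 2 = 112.

112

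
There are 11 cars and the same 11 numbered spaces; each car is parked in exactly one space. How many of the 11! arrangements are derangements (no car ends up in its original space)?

Use !n = (n-1)(!(n-1) + !(n-2)).
!11 = 10·(1334961 + 133496) = 10·1468457 = 14684570

14684570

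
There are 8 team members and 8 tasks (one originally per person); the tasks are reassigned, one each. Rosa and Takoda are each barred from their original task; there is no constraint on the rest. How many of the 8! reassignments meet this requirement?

Let A_j be the event that the j-th constrained one is fixed. By inclusion-exclusion over the 2 events:
Σ_{j=0}^{2} (-1)^j C(2,j)(8-j)!
= C(2,0)·8! - C(2,1)·7! + C(2,2)·6!
= 40320 - 10080 + 720
= 30960

30960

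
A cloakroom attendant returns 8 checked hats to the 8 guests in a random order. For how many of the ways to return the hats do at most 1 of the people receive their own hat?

29665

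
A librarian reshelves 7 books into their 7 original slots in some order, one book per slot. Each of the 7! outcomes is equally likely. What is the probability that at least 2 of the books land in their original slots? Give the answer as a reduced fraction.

Favorable outcomes: Σ_{i≥2} C(7,i)·!(7-i) = 21·44 + 35·9 + 35·2 + 21·1 + 7·0 + 1·1 = 1331.
Total outcomes: 7! = 5040.
Probability = 1331/5040 = 1331/5040.

1331/5040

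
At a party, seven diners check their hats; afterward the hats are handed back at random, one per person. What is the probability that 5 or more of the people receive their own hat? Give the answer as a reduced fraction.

Favorable outcomes: Σ_{i≥5} C(7,i)·!(7-i) = 21·1 + 7·0 + 1·1 = 22.
Total outcomes: 7! = 5040.
Probability = 22/5040 = 11/2520.

11/2520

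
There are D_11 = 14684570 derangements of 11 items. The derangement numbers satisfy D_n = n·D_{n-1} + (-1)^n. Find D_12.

176214841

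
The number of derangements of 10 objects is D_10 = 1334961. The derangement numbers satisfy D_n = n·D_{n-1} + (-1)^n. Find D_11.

14684570

D_11 = 11·1334961 - 1 = 14684570.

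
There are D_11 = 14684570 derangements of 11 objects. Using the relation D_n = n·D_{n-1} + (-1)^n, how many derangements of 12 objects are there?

D_12 = 12·14684570 + 1 = 176214841.

176214841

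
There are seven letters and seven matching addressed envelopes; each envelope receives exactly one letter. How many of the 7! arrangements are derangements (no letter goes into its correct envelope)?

!7 = 7! · Σ_{k=0}^{7} (-1)^k/k!
= 7! - 7!/1! + 7!/2! - 7!/3! + 7!/4! - 7!/5! + 7!/6! - 7!/7!
= 5040 - 5040 + 2520 - 840 + 210 - 42 + 7 - 1
= 1854

1854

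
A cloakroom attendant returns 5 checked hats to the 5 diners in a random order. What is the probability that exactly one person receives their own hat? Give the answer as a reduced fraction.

3/8

Favorable outcomes: C(5,1)·!4 = 5·9 = 45.
Total outcomes: 5! = 120.
Probability = 45/120 = 3/8.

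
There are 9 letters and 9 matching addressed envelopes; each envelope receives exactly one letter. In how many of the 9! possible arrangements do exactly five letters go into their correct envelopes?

1134

Pick the 5 fixed positions: C(9,5) = 126 ways.
The other 4 form a derangement: !4 = 9.
Total: 126 × 9 = 1134.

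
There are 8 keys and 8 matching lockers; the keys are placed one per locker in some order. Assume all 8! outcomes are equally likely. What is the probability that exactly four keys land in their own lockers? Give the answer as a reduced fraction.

1/64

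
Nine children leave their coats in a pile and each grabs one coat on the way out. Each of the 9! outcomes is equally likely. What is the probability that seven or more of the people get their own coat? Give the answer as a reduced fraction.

Favorable outcomes: Σ_{i≥7} C(9,i)·!(9-i) = 36·1 + 9·0 + 1·1 = 37.
Total outcomes: 9! = 362880.
Probability = 37/362880 = 37/362880.

37/362880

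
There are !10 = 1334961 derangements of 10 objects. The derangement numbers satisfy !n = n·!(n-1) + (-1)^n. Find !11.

14684570

!11 = 11·1334961 - 1 = 14684570.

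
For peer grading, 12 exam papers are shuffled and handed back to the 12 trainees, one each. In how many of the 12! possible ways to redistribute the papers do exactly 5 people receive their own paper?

1468368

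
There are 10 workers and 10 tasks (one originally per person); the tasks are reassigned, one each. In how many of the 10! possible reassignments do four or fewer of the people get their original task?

3615536

Sum C(10,i)·!(10-i) for i = 0..4:
  i=0: C(10,0)·!10 = 1·1334961 = 1334961
  i=1: C(10,1)·!9 = 10·133496 = 1334960
  i=2: C(10,2)·!8 = 45·14833 = 667485
  i=3: C(10,3)·!7 = 120·1854 = 222480
  i=4: C(10,4)·!6 = 210·265 = 55650
Total = 3615536.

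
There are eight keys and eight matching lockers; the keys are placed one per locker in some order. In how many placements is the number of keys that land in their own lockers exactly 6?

Choose which 6 of the 8 are fixed: C(8,6) = 28.
The other 2 form a derangement: !2 = 1.
Total: 28 × 1 = 28.

28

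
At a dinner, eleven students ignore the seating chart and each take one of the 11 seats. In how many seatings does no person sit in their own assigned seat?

14684570

By inclusion-exclusion, !11 = Σ (-1)^k · 11!/k! for k=0..11
= 11! - 11!/1! + 11!/2! - 11!/3! + 11!/4! - 11!/5! + 11!/6! - 11!/7! + 11!/8! - 11!/9! + 11!/10! - 11!/11!
= 39916800 - 39916800 + 19958400 - 6652800 + 1663200 - 332640 + 55440 - 7920 + 990 - 110 + 11 - 1
= 14684570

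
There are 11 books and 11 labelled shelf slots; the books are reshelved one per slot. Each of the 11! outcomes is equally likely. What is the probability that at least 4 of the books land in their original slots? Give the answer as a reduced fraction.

Favorable outcomes: Σ_{i≥4} C(11,i)·!(11-i) = 330·1854 + 462·265 + 462·44 + 330·9 + 165·2 + 55·1 + 11·0 + 1·1 = 757934.
Total outcomes: 11! = 39916800.
Probability = 757934/39916800 = 378967/19958400.

378967/19958400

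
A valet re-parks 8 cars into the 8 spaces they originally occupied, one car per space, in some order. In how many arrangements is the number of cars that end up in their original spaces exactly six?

28

Pick the 6 fixed positions: C(8,6) = 28 ways.
The remaining 2 must be deranged: !2 = 1.
Total: 28 × 1 = 28.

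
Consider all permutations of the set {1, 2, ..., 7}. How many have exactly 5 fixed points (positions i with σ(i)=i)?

21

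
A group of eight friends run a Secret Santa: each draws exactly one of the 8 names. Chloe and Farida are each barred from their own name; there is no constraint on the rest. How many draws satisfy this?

30960

Inclusion-exclusion on the 2 forbidden self-matches:
Σ_{j=0}^{2} (-1)^j C(2,j)(8-j)!
= C(2,0)·8! - C(2,1)·7! + C(2,2)·6!
= 40320 - 10080 + 720
= 30960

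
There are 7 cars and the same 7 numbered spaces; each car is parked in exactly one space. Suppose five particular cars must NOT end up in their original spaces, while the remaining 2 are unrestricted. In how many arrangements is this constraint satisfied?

2428

Let A_j be the event that the j-th constrained one is fixed. By inclusion-exclusion over the 5 events:
Σ_{j=0}^{5} (-1)^j C(5,j)(7-j)!
= C(5,0)·7! - C(5,1)·6! + C(5,2)·5! - C(5,3)·4! + C(5,4)·3! - C(5,5)·2!
= 5040 - 3600 + 1200 - 240 + 30 - 2
= 2428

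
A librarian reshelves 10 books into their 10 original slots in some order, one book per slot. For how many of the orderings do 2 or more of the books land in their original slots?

958879

# with exactly i fixed is C(10,i)·!(10-i); sum over i=2..10:
  i=2: C(10,2)·!8 = 45·14833 = 667485
  i=3: C(10,3)·!7 = 120·1854 = 222480
  i=4: C(10,4)·!6 = 210·265 = 55650
  i=5: C(10,5)·!5 = 252·44 = 11088
  i=6: C(10,6)·!4 = 210·9 = 1890
  i=7: C(10,7)·!3 = 120·2 = 240
  i=8: C(10,8)·!2 = 45·1 = 45
  i=9: C(10,9)·!1 = 10·0 = 0
  i=10: C(10,10)·!0 = 1·1 = 1
Total = 958879.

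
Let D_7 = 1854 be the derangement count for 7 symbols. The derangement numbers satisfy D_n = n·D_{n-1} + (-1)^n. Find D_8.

14833

D_8 = 8·1854 + 1 = 14833.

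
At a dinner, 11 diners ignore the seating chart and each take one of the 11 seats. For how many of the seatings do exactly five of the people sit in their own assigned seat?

Pick the 5 fixed positions: C(11,5) = 462 ways.
The remaining 6 must be deranged: !6 = 265.
Total: 462 × 265 = 122430.

122430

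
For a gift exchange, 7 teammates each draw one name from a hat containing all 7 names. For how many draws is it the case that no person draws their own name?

!7 is the nearest integer to 7!/e.
7! = 5040, and 5040/e ≈ 1854.11, so !7 = 1854.

1854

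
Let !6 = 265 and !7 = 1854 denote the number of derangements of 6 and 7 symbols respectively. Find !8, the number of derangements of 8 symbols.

!8 = (8-1)·(!7 + !6) = 7·(1854 + 265) = 7·2119 = 14833.

14833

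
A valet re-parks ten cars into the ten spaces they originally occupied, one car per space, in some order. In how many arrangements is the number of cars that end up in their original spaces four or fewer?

3615536

# with exactly i fixed is C(10,i)·!(10-i); sum over i=0..4:
  i=0: C(10,0)·!10 = 1·1334961 = 1334961
  i=1: C(10,1)·!9 = 10·133496 = 1334960
  i=2: C(10,2)·!8 = 45·14833 = 667485
  i=3: C(10,3)·!7 = 120·1854 = 222480
  i=4: C(10,4)·!6 = 210·265 = 55650
Total = 3615536.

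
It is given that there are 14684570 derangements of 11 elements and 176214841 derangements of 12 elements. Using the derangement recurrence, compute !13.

2290792932

!13 = (13-1)·(!12 + !11) = 12·(176214841 + 14684570) = 12·190899411 = 2290792932.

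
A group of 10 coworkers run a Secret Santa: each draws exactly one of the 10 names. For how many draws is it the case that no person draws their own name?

1334961

Recurrence: !10 = 9·(!9 + !8).
!10 = 9·(133496 + 14833) = 9·148329 = 1334961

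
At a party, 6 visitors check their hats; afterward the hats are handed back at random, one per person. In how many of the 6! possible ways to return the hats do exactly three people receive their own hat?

40

Choose which 3 of the 6 are fixed: C(6,3) = 20.
The remaining 3 must be deranged: !3 = 2.
Total: 20 × 2 = 40.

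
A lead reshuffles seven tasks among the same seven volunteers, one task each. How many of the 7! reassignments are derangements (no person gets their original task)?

Recurrence: !7 = 7·!6 + (-1)^7.
!7 = 7·265 - 1 = 1854

1854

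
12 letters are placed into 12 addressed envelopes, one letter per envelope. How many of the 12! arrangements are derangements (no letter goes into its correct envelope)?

176214841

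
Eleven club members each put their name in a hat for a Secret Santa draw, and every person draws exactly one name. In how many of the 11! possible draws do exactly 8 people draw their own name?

Choose which 8 of the 11 are fixed: C(11,8) = 165.
The other 3 form a derangement: !3 = 2.
Total: 165 × 2 = 330.

330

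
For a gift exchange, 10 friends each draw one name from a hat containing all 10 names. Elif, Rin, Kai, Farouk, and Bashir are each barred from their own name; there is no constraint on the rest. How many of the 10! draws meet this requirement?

2170680

Inclusion-exclusion on the 5 forbidden self-matches:
Σ_{j=0}^{5} (-1)^j C(5,j)(10-j)!
= C(5,0)·10! - C(5,1)·9! + C(5,2)·8! - C(5,3)·7! + C(5,4)·6! - C(5,5)·5!
= 3628800 - 1814400 + 403200 - 50400 + 3600 - 120
= 2170680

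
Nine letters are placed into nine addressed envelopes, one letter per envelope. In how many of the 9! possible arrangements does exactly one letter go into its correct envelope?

133497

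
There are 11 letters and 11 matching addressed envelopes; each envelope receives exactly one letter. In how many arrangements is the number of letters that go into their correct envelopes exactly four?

611820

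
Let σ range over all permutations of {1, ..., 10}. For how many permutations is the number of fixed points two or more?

958879

# with exactly i fixed is C(10,i)·!(10-i); sum over i=2..10:
  i=2: C(10,2)·!8 = 45·14833 = 667485
  i=3: C(10,3)·!7 = 120·1854 = 222480
  i=4: C(10,4)·!6 = 210·265 = 55650
  i=5: C(10,5)·!5 = 252·44 = 11088
  i=6: C(10,6)·!4 = 210·9 = 1890
  i=7: C(10,7)·!3 = 120·2 = 240
  i=8: C(10,8)·!2 = 45·1 = 45
  i=9: C(10,9)·!1 = 10·0 = 0
  i=10: C(10,10)·!0 = 1·1 = 1
Total = 958879.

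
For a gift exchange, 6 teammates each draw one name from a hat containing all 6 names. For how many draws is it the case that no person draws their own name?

265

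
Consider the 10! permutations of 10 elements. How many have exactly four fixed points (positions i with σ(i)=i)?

Choose which 4 of the 10 are fixed: C(10,4) = 210.
The other 6 form a derangement: !6 = 265.
Total: 210 × 265 = 55650.

55650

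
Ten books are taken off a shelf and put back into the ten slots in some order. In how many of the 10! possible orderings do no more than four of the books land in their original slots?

3615536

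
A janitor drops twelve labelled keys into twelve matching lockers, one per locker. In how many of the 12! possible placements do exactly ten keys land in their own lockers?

66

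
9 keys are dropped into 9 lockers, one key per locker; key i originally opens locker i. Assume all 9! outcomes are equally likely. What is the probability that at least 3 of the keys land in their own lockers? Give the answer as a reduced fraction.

Favorable outcomes: Σ_{i≥3} C(9,i)·!(9-i) = 84·265 + 126·44 + 126·9 + 84·2 + 36·1 + 9·0 + 1·1 = 29143.
Total outcomes: 9! = 362880.
Probability = 29143/362880 = 29143/362880.

29143/362880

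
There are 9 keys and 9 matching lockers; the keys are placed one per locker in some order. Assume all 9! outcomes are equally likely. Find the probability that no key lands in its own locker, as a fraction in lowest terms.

16687/45360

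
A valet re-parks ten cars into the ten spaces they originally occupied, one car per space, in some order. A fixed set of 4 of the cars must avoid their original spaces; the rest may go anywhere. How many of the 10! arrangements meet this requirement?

2399760

Inclusion-exclusion on the 4 forbidden self-matches:
Σ_{j=0}^{4} (-1)^j C(4,j)(10-j)!
= C(4,0)·10! - C(4,1)·9! + C(4,2)·8! - C(4,3)·7! + C(4,4)·6!
= 3628800 - 1451520 + 241920 - 20160 + 720
= 2399760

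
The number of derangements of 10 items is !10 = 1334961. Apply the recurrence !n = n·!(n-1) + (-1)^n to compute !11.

!11 = 11·1334961 - 1 = 14684570.

14684570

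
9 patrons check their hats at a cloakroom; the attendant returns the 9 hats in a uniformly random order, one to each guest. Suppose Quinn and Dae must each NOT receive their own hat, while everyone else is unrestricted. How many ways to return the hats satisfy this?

287280

Inclusion-exclusion on the 2 forbidden self-matches:
Σ_{j=0}^{2} (-1)^j C(2,j)(9-j)!
= C(2,0)·9! - C(2,1)·8! + C(2,2)·7!
= 362880 - 80640 + 5040
= 287280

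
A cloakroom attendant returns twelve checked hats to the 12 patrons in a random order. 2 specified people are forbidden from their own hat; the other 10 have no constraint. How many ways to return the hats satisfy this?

402796800

Let A_j be the event that the j-th constrained one is fixed. By inclusion-exclusion over the 2 events:
Σ_{j=0}^{2} (-1)^j C(2,j)(12-j)!
= C(2,0)·12! - C(2,1)·11! + C(2,2)·10!
= 479001600 - 79833600 + 3628800
= 402796800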